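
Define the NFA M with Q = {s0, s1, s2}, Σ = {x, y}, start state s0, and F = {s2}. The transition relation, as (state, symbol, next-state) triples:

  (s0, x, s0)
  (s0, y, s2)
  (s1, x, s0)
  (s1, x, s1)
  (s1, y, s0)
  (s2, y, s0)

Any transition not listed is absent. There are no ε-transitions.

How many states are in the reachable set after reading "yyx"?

Start in {s0}.
Read 'y': s0→{s2}; now {s2}.
Read 'y': s2→{s0}; now {s0}.
Read 'x': s0→{s0}; now {s0}.
That set has 1 state.

1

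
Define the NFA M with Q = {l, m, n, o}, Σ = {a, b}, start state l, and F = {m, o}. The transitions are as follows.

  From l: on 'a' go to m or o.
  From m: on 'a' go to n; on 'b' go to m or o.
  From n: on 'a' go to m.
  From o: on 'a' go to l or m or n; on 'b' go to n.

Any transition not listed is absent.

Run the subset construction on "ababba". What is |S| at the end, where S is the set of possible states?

3

Start in {l}.
Read 'a': {l} → {m, o}.
Read 'b': {m, o} → {m, n, o}.
Read 'a': {m, n, o} → {l, m, n}.
Read 'b': {l, m, n} → {m, o}.
Read 'b': {m, o} → {m, n, o}.
Read 'a': {m, n, o} → {l, m, n}.
That set has 3 states.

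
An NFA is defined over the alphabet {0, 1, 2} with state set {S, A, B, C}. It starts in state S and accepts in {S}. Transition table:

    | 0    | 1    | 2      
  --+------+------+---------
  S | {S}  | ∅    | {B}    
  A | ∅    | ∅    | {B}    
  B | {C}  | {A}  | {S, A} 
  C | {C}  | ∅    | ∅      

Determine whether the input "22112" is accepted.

Start in {S}.
Read '2': S→{B}; now {B}.
Read '2': B→{S, A}; now {S, A}.
Read '1': S→∅, A→∅; now ∅.
The set is empty and remains empty for the remaining 2 symbols.
The final set ∅ contains no accepting state.

No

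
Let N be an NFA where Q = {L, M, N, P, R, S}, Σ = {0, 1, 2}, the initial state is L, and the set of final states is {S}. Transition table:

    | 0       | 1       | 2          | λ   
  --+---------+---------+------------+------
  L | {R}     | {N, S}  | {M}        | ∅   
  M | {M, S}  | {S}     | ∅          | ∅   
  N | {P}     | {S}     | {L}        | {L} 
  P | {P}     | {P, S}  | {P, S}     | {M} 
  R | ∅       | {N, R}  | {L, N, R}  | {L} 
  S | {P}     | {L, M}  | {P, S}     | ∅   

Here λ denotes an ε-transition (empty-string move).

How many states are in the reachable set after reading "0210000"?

Start in {L}.
Read '0': L→{R}; union {R}; ε-closure = {L, R}.
Read '2': L→{M}, R→{L, N, R}; now {L, M, N, R}.
Read '1': L→{N, S}, M→{S}, N→{S}, R→{N, R}; union {N, R, S}; ε-closure = {L, N, R, S}.
Read '0': L→{R}, N→{P}, R→∅, S→{P}; union {P, R}; ε-closure = {L, M, P, R}.
Read '0': L→{R}, M→{M, S}, P→{P}, R→∅; union {M, P, R, S}; ε-closure = {L, M, P, R, S}.
Read '0': L→{R}, M→{M, S}, P→{P}, R→∅, S→{P}; union {M, P, R, S}; ε-closure = {L, M, P, R, S}.
Read '0': L→{R}, M→{M, S}, P→{P}, R→∅, S→{P}; union {M, P, R, S}; ε-closure = {L, M, P, R, S}.
That set has 5 states.

5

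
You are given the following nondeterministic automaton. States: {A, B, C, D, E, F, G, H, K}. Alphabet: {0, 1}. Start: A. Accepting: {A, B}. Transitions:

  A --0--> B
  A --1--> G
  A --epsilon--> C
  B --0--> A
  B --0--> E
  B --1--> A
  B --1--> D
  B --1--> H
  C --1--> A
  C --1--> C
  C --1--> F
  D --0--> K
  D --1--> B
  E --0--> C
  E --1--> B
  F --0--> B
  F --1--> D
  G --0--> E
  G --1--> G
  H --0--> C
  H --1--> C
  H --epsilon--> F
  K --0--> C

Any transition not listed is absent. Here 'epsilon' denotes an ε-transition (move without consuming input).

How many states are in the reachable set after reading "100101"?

Start: ε-closure({A}) = {A, C}.
Read '1': {A, C} → {A, C, F, G}.
Read '0': {A, C, F, G} → {B, E}.
Read '0': {B, E} → {A, C, E}.
Read '1': {A, C, E} → {A, B, C, F, G}.
Read '0': {A, B, C, F, G} → {A, B, C, E}.
Read '1': {A, B, C, E} → {A, B, C, D, F, G, H}.
That set has 7 states.

7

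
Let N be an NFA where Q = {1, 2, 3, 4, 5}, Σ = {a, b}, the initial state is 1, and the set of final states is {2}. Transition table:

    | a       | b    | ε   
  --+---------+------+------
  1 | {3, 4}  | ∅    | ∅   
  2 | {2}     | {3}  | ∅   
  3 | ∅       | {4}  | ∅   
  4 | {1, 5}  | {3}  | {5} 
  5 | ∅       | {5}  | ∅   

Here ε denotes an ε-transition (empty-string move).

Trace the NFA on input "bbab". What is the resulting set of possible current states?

∅

Start in {1}.
Read 'b': 1→∅; now ∅.
The set is empty and remains empty for the remaining 3 symbols.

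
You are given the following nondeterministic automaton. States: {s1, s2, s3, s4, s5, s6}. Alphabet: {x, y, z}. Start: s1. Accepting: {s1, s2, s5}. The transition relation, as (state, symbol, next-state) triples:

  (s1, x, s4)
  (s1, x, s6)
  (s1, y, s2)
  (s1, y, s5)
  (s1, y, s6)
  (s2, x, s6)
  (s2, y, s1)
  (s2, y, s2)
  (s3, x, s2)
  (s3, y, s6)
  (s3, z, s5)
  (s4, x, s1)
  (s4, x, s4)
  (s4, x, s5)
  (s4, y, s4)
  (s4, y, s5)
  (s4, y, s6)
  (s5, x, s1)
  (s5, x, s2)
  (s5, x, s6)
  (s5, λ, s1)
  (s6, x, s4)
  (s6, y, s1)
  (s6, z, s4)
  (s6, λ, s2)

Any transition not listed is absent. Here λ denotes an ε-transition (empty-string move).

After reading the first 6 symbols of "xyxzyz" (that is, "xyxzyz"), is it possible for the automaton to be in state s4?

Yes

Start in {s1}.
Read 'x': s1→{s4, s6}; union {s4, s6}; ε-closure = {s2, s4, s6}.
Read 'y': s2→{s1, s2}, s4→{s4, s5, s6}, s6→{s1}; now {s1, s2, s4, s5, s6}.
Read 'x': s1→{s4, s6}, s2→{s6}, s4→{s1, s4, s5}, s5→{s1, s2, s6}, s6→{s4}; now {s1, s2, s4, s5, s6}.
Read 'z': s1→∅, s2→∅, s4→∅, s5→∅, s6→{s4}; now {s4}.
Read 'y': s4→{s4, s5, s6}; union {s4, s5, s6}; ε-closure = {s1, s2, s4, s5, s6}.
Read 'z': s1→∅, s2→∅, s4→∅, s5→∅, s6→{s4}; now {s4}.
State s4 is in {s4}.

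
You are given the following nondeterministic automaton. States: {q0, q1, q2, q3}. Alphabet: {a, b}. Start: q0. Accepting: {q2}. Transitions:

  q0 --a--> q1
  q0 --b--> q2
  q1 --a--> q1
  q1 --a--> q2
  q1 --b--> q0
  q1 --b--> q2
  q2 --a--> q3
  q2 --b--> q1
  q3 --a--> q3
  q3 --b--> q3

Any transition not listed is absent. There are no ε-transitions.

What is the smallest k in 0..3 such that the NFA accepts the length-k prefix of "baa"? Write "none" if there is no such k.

1

Start in {q0}.
Read 'b': q0→{q2}; now {q2}.
None of the earlier sets intersect F, but {q2} does.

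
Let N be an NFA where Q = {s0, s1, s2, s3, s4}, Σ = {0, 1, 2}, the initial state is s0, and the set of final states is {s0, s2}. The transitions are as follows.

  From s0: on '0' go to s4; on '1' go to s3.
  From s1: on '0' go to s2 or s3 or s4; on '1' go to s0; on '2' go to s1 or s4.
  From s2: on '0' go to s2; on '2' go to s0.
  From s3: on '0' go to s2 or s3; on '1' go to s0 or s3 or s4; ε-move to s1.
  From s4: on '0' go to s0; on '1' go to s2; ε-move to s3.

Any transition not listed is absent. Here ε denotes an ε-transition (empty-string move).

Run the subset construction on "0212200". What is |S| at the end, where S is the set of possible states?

Start in {s0}.
Read '0': {s0} → {s1, s3, s4}.
Read '2': {s1, s3, s4} → {s1, s3, s4}.
Read '1': {s1, s3, s4} → {s0, s1, s2, s3, s4}.
Read '2': {s0, s1, s2, s3, s4} → {s0, s1, s3, s4}.
Read '2': {s0, s1, s3, s4} → {s1, s3, s4}.
Read '0': {s1, s3, s4} → {s0, s1, s2, s3, s4}.
Read '0': {s0, s1, s2, s3, s4} → {s0, s1, s2, s3, s4}.
That set has 5 states.

5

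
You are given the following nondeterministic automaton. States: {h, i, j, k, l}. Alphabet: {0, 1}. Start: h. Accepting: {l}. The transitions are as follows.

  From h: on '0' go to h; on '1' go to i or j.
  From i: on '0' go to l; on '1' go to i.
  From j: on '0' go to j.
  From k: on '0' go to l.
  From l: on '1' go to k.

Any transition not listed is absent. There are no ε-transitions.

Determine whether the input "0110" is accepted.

Start in {h}.
Read '0': {h} → {h}.
Read '1': {h} → {i, j}.
Read '1': {i, j} → {i}.
Read '0': {i} → {l}.
The final set {l} contains the accepting state l.

Yes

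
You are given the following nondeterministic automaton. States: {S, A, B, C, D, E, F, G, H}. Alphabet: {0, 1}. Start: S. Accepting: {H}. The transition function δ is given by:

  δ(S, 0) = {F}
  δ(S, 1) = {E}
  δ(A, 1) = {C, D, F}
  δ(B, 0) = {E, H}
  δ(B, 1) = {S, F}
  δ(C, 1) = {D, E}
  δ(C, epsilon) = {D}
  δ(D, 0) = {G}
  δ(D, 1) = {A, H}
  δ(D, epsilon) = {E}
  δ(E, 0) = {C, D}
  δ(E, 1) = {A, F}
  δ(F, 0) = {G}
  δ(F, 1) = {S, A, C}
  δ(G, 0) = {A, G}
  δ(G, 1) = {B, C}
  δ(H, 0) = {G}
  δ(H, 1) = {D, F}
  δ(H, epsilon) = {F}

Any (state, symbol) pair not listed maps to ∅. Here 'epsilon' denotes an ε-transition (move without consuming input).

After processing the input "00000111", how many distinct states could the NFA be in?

7

Start in {S}.
Read '0': {S} → {F}.
Read '0': {F} → {G}.
Read '0': {G} → {A, G}.
Read '0': {A, G} → {A, G}.
Read '0': {A, G} → {A, G}.
Read '1': {A, G} → {B, C, D, E, F}.
Read '1': {B, C, D, E, F} → {S, A, C, D, E, F, H}.
Read '1': {S, A, C, D, E, F, H} → {S, A, C, D, E, F, H}.
That set has 7 states.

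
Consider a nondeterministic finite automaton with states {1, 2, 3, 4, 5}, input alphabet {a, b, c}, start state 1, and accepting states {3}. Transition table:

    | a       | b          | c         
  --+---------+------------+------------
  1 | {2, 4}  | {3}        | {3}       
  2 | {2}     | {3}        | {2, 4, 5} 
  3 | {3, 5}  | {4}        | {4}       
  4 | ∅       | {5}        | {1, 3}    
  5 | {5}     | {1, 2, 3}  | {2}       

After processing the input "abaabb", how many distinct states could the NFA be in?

3

Start in {1}.
Read 'a': 1→{2, 4}; now {2, 4}.
Read 'b': 2→{3}, 4→{5}; now {3, 5}.
Read 'a': 3→{3, 5}, 5→{5}; now {3, 5}.
Read 'a': 3→{3, 5}, 5→{5}; now {3, 5}.
Read 'b': 3→{4}, 5→{1, 2, 3}; now {1, 2, 3, 4}.
Read 'b': 1→{3}, 2→{3}, 3→{4}, 4→{5}; now {3, 4, 5}.
That set has 3 states.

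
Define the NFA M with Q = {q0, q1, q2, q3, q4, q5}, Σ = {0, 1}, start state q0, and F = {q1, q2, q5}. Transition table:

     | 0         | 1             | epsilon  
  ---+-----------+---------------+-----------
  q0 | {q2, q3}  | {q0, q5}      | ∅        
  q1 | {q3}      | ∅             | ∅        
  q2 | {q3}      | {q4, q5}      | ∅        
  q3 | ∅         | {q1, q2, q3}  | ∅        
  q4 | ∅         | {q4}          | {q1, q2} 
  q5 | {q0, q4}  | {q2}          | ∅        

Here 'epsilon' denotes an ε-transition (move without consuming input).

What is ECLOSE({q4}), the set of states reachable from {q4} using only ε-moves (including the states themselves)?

{q1, q2, q4}

Begin with {q4}.
ε-move q4 → q1; add q1.
ε-move q4 → q2; add q2.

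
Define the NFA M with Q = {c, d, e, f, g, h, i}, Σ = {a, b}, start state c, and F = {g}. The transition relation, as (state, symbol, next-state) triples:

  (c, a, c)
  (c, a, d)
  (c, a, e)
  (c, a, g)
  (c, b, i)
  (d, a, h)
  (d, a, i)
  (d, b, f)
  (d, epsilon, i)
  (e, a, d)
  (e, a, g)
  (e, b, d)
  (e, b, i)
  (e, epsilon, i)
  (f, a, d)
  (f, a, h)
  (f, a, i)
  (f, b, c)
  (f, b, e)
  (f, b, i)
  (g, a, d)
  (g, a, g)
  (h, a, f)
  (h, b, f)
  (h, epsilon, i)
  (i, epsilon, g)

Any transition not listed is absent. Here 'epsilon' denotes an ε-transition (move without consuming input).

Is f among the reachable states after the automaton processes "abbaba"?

No

Start in {c}.
Read 'a': {c} → {c, d, e, g, i}.
Read 'b': {c, d, e, g, i} → {d, f, g, i}.
Read 'b': {d, f, g, i} → {c, e, f, g, i}.
Read 'a': {c, e, f, g, i} → {c, d, e, g, h, i}.
Read 'b': {c, d, e, g, h, i} → {d, f, g, i}.
Read 'a': {d, f, g, i} → {d, g, h, i}.
State f is not in {d, g, h, i}.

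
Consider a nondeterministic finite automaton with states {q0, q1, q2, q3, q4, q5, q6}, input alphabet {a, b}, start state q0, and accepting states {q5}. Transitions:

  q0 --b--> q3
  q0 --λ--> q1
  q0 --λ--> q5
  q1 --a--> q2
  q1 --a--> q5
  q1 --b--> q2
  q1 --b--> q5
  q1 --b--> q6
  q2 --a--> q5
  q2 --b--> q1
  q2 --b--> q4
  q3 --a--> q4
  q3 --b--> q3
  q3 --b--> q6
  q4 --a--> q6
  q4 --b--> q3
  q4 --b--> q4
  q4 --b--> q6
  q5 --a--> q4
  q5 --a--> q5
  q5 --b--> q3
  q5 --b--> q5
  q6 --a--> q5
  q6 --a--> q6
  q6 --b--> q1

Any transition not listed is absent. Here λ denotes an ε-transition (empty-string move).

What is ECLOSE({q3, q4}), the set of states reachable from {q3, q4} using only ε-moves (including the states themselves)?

{q3, q4}

Begin with {q3, q4}.
No ε-moves leave this set, so the closure equals the set itself.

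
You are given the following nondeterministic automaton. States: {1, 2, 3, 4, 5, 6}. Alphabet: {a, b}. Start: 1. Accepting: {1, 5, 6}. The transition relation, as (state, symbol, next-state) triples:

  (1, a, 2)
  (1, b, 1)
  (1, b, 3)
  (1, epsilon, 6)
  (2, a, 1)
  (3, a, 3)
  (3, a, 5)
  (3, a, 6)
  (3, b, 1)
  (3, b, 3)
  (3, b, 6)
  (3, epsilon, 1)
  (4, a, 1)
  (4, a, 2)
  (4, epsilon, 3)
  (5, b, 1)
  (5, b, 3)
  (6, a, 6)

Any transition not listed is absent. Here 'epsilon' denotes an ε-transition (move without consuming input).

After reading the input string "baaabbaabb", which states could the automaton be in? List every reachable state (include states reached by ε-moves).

Start: ε-closure({1}) = {1, 6}.
Read 'b': 1→{1, 3}, 6→∅; union {1, 3}; ε-closure = {1, 3, 6}.
Read 'a': 1→{2}, 3→{3, 5, 6}, 6→{6}; union {2, 3, 5, 6}; ε-closure = {1, 2, 3, 5, 6}.
Read 'a': 1→{2}, 2→{1}, 3→{3, 5, 6}, 5→∅, 6→{6}; now {1, 2, 3, 5, 6}.
Read 'a': 1→{2}, 2→{1}, 3→{3, 5, 6}, 5→∅, 6→{6}; now {1, 2, 3, 5, 6}.
Read 'b': 1→{1, 3}, 2→∅, 3→{1, 3, 6}, 5→{1, 3}, 6→∅; now {1, 3, 6}.
Read 'b': 1→{1, 3}, 3→{1, 3, 6}, 6→∅; now {1, 3, 6}.
Read 'a': 1→{2}, 3→{3, 5, 6}, 6→{6}; union {2, 3, 5, 6}; ε-closure = {1, 2, 3, 5, 6}.
Read 'a': 1→{2}, 2→{1}, 3→{3, 5, 6}, 5→∅, 6→{6}; now {1, 2, 3, 5, 6}.
Read 'b': 1→{1, 3}, 2→∅, 3→{1, 3, 6}, 5→{1, 3}, 6→∅; now {1, 3, 6}.
Read 'b': 1→{1, 3}, 3→{1, 3, 6}, 6→∅; now {1, 3, 6}.

{1, 3, 6}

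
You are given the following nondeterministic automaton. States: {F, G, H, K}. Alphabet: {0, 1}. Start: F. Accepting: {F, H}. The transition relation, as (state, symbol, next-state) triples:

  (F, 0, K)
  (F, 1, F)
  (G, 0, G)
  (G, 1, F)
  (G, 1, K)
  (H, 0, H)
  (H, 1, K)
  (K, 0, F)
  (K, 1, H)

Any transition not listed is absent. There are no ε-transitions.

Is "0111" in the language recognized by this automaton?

Start in {F}.
Read '0': F→{K}; now {K}.
Read '1': K→{H}; now {H}.
Read '1': H→{K}; now {K}.
Read '1': K→{H}; now {H}.
The final set {H} contains the accepting state H.

Yes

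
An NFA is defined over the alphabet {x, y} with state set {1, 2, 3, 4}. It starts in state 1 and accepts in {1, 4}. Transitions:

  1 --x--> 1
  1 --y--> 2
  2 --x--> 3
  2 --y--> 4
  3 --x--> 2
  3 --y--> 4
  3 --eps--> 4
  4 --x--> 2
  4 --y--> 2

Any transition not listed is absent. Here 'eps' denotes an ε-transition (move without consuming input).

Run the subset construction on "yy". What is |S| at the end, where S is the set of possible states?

1

Start in {1}.
Read 'y': 1→{2}; now {2}.
Read 'y': 2→{4}; now {4}.
That set has 1 state.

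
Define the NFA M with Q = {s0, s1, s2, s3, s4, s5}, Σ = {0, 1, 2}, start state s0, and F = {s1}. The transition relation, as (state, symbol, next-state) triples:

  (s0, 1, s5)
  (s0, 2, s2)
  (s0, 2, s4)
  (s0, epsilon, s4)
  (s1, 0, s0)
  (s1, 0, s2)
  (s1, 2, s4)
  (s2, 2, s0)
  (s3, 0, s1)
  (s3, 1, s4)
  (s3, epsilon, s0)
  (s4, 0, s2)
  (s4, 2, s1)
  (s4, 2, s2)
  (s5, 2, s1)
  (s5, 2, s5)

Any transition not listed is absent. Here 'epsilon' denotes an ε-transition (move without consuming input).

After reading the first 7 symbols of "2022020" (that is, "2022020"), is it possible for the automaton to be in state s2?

Yes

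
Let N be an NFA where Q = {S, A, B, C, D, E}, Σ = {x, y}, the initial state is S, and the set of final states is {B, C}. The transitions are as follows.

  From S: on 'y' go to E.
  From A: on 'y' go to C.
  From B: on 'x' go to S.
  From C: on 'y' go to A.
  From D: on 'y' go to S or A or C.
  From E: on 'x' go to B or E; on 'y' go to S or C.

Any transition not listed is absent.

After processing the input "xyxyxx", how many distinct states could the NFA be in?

Start in {S}.
Read 'x': {S} → ∅.
The set is empty and remains empty for the remaining 5 symbols.
That set has 0 states.

0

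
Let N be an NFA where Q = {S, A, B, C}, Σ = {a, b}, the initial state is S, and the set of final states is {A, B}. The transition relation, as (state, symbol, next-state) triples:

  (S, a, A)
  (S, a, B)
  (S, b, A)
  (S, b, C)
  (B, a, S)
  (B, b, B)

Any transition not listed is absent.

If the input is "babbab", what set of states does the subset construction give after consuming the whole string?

∅

Start in {S}.
Read 'b': {S} → {A, C}.
Read 'a': {A, C} → ∅.
The set is empty and remains empty for the remaining 4 symbols.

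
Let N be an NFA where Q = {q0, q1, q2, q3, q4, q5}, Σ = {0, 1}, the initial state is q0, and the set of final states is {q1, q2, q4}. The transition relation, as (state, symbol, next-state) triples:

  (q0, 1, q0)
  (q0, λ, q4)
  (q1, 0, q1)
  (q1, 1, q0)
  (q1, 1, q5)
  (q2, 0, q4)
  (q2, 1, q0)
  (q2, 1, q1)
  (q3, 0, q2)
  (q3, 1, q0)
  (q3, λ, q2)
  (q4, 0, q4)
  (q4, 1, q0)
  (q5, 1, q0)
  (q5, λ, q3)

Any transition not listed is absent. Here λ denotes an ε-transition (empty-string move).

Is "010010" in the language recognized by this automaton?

Yes

Start: ε-closure({q0}) = {q0, q4}.
Read '0': {q0, q4} → {q4}.
Read '1': {q4} → {q0, q4}.
Read '0': {q0, q4} → {q4}.
Read '0': {q4} → {q4}.
Read '1': {q4} → {q0, q4}.
Read '0': {q0, q4} → {q4}.
The final set {q4} contains the accepting state q4.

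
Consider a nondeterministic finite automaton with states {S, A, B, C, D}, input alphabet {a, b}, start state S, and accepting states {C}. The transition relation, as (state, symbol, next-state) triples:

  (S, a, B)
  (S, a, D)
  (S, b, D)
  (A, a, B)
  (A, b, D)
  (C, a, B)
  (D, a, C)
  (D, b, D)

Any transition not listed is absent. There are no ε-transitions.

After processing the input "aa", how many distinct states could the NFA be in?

1

Start in {S}.
Read 'a': {S} → {B, D}.
Read 'a': {B, D} → {C}.
That set has 1 state.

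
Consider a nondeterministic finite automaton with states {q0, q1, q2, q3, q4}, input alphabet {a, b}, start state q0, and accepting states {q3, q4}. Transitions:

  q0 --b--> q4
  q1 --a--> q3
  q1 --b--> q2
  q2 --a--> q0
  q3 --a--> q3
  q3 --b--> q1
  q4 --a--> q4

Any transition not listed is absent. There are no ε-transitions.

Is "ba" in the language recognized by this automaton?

Yes

Start in {q0}.
Read 'b': {q0} → {q4}.
Read 'a': {q4} → {q4}.
The final set {q4} contains the accepting state q4.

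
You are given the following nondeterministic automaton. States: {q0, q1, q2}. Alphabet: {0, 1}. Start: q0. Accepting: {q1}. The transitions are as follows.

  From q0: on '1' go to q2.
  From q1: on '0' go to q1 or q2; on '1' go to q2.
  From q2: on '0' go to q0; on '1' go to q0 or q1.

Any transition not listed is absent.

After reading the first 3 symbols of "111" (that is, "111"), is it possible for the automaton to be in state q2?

Start in {q0}.
Read '1': q0→{q2}; now {q2}.
Read '1': q2→{q0, q1}; now {q0, q1}.
Read '1': q0→{q2}, q1→{q2}; now {q2}.
State q2 is in {q2}.

Yes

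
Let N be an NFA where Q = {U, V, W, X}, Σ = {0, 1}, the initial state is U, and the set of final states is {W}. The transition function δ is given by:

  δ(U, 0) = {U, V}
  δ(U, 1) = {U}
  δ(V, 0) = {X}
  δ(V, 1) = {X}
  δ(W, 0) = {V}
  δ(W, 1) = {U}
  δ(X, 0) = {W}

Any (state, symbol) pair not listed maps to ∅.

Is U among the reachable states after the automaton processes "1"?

Yes

Start in {U}.
Read '1': {U} → {U}.
State U is in {U}.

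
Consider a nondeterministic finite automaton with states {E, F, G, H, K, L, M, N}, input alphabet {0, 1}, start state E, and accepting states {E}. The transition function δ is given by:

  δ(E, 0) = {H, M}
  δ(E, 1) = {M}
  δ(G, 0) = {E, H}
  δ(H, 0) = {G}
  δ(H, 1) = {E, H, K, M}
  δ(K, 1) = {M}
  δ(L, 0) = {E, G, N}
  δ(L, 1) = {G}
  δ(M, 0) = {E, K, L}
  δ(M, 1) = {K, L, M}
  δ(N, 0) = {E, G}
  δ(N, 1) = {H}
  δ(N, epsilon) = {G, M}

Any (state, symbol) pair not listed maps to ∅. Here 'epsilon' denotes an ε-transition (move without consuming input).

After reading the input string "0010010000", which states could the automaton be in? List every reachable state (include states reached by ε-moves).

{E, G, H, K, L, M, N}

Start in {E}.
Read '0': {E} → {H, M}.
Read '0': {H, M} → {E, G, K, L}.
Read '1': {E, G, K, L} → {G, M}.
Read '0': {G, M} → {E, H, K, L}.
Read '0': {E, H, K, L} → {E, G, H, M, N}.
Read '1': {E, G, H, M, N} → {E, H, K, L, M}.
Read '0': {E, H, K, L, M} → {E, G, H, K, L, M, N}.
Read '0': {E, G, H, K, L, M, N} → {E, G, H, K, L, M, N}.
Read '0': {E, G, H, K, L, M, N} → {E, G, H, K, L, M, N}.
Read '0': {E, G, H, K, L, M, N} → {E, G, H, K, L, M, N}.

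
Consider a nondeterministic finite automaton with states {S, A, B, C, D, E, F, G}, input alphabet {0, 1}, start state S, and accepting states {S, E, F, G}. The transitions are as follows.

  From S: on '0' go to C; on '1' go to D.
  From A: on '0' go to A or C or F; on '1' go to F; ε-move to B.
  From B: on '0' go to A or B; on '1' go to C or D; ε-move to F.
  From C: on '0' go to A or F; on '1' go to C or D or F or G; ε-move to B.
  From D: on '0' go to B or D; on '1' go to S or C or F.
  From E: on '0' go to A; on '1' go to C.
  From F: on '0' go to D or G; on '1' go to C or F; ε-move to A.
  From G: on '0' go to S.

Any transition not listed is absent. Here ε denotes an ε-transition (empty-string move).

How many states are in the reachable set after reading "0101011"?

7

Start in {S}.
Read '0': {S} → {A, B, C, F}.
Read '1': {A, B, C, F} → {A, B, C, D, F, G}.
Read '0': {A, B, C, D, F, G} → {S, A, B, C, D, F, G}.
Read '1': {S, A, B, C, D, F, G} → {S, A, B, C, D, F, G}.
Read '0': {S, A, B, C, D, F, G} → {S, A, B, C, D, F, G}.
Read '1': {S, A, B, C, D, F, G} → {S, A, B, C, D, F, G}.
Read '1': {S, A, B, C, D, F, G} → {S, A, B, C, D, F, G}.
That set has 7 states.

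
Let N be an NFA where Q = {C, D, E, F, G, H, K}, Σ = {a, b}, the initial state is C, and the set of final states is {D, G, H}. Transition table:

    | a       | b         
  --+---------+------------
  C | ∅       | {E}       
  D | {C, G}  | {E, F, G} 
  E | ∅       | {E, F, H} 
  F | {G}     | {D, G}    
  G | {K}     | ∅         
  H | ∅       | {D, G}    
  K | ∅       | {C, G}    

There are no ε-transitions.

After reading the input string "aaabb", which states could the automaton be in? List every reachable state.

Start in {C}.
Read 'a': C→∅; now ∅.
The set is empty and remains empty for the remaining 4 symbols.

∅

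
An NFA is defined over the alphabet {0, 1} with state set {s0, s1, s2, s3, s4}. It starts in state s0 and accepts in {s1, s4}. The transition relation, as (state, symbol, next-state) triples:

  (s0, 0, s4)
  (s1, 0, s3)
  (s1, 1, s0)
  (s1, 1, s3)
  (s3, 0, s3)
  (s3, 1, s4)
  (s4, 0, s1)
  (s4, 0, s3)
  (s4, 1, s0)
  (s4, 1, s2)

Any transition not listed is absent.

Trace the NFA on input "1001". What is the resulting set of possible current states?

∅

Start in {s0}.
Read '1': s0→∅; now ∅.
The set is empty and remains empty for the remaining 3 symbols.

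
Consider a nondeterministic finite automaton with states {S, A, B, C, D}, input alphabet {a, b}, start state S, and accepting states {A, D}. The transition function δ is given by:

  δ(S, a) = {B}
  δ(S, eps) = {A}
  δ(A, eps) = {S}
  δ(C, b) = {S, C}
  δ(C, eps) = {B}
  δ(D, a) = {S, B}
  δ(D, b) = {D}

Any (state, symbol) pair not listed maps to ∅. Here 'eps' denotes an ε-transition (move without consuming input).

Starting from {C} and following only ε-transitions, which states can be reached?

{B, C}

Begin with {C}.
ε-move C → B; add B.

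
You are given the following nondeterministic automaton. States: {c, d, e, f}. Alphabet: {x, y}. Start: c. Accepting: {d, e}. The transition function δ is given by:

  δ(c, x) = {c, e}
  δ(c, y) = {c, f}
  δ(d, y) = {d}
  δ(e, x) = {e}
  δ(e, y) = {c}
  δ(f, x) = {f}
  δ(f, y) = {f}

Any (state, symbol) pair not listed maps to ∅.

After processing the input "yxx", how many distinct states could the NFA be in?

Start in {c}.
Read 'y': c→{c, f}; now {c, f}.
Read 'x': c→{c, e}, f→{f}; now {c, e, f}.
Read 'x': c→{c, e}, e→{e}, f→{f}; now {c, e, f}.
That set has 3 states.

3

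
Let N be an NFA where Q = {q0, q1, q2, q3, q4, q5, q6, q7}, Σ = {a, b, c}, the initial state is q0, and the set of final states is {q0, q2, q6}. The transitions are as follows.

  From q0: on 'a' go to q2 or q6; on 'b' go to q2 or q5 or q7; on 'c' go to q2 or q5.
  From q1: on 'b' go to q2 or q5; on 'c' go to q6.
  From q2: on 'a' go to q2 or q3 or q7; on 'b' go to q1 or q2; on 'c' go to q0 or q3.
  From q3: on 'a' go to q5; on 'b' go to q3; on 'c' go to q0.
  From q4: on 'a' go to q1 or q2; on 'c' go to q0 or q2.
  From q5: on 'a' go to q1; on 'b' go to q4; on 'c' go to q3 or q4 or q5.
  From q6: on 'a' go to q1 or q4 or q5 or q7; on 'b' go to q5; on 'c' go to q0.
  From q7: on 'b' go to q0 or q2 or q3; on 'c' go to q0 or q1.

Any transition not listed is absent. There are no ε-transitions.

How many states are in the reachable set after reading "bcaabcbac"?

Start in {q0}.
Read 'b': q0→{q2, q5, q7}; now {q2, q5, q7}.
Read 'c': q2→{q0, q3}, q5→{q3, q4, q5}, q7→{q0, q1}; now {q0, q1, q3, q4, q5}.
Read 'a': q0→{q2, q6}, q1→∅, q3→{q5}, q4→{q1, q2}, q5→{q1}; now {q1, q2, q5, q6}.
Read 'a': q1→∅, q2→{q2, q3, q7}, q5→{q1}, q6→{q1, q4, q5, q7}; now {q1, q2, q3, q4, q5, q7}.
Read 'b': q1→{q2, q5}, q2→{q1, q2}, q3→{q3}, q4→∅, q5→{q4}, q7→{q0, q2, q3}; now {q0, q1, q2, q3, q4, q5}.
Read 'c': q0→{q2, q5}, q1→{q6}, q2→{q0, q3}, q3→{q0}, q4→{q0, q2}, q5→{q3, q4, q5}; now {q0, q2, q3, q4, q5, q6}.
Read 'b': q0→{q2, q5, q7}, q2→{q1, q2}, q3→{q3}, q4→∅, q5→{q4}, q6→{q5}; now {q1, q2, q3, q4, q5, q7}.
Read 'a': q1→∅, q2→{q2, q3, q7}, q3→{q5}, q4→{q1, q2}, q5→{q1}, q7→∅; now {q1, q2, q3, q5, q7}.
Read 'c': q1→{q6}, q2→{q0, q3}, q3→{q0}, q5→{q3, q4, q5}, q7→{q0, q1}; now {q0, q1, q3, q4, q5, q6}.
That set has 6 states.

6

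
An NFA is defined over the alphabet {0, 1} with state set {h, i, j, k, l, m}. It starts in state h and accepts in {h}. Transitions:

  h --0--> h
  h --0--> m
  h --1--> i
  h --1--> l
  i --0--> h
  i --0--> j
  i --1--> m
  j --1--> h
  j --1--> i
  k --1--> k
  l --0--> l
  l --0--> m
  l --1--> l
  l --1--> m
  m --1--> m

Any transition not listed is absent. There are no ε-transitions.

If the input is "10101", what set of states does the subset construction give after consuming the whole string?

{h, i, l, m}

Start in {h}.
Read '1': h→{i, l}; now {i, l}.
Read '0': i→{h, j}, l→{l, m}; now {h, j, l, m}.
Read '1': h→{i, l}, j→{h, i}, l→{l, m}, m→{m}; now {h, i, l, m}.
Read '0': h→{h, m}, i→{h, j}, l→{l, m}, m→∅; now {h, j, l, m}.
Read '1': h→{i, l}, j→{h, i}, l→{l, m}, m→{m}; now {h, i, l, m}.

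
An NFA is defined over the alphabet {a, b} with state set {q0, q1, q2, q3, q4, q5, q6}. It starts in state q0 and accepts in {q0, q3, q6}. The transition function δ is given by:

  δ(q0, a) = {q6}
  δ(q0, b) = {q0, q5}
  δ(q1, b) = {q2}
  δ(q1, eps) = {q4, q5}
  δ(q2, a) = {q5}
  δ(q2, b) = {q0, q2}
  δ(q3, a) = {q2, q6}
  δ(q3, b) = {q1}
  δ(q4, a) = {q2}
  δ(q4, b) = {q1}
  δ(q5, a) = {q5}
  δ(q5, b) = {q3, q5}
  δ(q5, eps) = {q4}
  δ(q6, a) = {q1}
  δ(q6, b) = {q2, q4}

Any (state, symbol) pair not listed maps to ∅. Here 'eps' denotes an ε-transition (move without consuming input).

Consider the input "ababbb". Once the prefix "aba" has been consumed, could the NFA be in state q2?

Yes

Start in {q0}.
Read 'a': q0→{q6}; now {q6}.
Read 'b': q6→{q2, q4}; now {q2, q4}.
Read 'a': q2→{q5}, q4→{q2}; union {q2, q5}; ε-closure = {q2, q4, q5}.
State q2 is in {q2, q4, q5}.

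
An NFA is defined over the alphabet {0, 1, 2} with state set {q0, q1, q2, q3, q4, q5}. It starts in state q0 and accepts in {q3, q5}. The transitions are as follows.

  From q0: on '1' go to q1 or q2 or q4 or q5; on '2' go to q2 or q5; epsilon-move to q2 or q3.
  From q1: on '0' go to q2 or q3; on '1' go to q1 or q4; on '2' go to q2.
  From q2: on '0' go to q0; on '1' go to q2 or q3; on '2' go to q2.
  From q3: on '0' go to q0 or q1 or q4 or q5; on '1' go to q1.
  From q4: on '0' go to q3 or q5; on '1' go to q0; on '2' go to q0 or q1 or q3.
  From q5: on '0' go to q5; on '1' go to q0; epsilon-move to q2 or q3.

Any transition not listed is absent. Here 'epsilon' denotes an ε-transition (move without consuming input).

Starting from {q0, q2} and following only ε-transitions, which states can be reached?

Begin with {q0, q2}.
ε-move q0 → q3; add q3.

{q0, q2, q3}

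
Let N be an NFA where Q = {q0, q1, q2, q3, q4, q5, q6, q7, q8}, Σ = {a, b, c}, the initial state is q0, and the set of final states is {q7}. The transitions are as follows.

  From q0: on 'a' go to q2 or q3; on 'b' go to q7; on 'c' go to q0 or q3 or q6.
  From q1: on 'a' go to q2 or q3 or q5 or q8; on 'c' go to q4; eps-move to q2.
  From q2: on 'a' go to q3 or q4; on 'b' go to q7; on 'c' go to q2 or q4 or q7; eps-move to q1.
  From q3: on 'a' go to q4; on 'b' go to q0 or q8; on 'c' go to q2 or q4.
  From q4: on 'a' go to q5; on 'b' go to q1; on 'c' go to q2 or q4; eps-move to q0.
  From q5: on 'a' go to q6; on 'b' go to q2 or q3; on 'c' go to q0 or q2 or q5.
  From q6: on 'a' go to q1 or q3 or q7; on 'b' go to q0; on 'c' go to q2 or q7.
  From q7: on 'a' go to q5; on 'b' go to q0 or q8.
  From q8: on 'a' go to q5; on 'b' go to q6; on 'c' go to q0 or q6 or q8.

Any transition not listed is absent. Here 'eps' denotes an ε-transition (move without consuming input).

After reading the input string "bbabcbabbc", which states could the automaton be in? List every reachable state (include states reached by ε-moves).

Start in {q0}.
Read 'b': q0→{q7}; now {q7}.
Read 'b': q7→{q0, q8}; now {q0, q8}.
Read 'a': q0→{q2, q3}, q8→{q5}; union {q2, q3, q5}; ε-closure = {q1, q2, q3, q5}.
Read 'b': q1→∅, q2→{q7}, q3→{q0, q8}, q5→{q2, q3}; union {q0, q2, q3, q7, q8}; ε-closure = {q0, q1, q2, q3, q7, q8}.
Read 'c': q0→{q0, q3, q6}, q1→{q4}, q2→{q2, q4, q7}, q3→{q2, q4}, q7→∅, q8→{q0, q6, q8}; union {q0, q2, q3, q4, q6, q7, q8}; ε-closure = {q0, q1, q2, q3, q4, q6, q7, q8}.
Read 'b': q0→{q7}, q1→∅, q2→{q7}, q3→{q0, q8}, q4→{q1}, q6→{q0}, q7→{q0, q8}, q8→{q6}; union {q0, q1, q6, q7, q8}; ε-closure = {q0, q1, q2, q6, q7, q8}.
Read 'a': q0→{q2, q3}, q1→{q2, q3, q5, q8}, q2→{q3, q4}, q6→{q1, q3, q7}, q7→{q5}, q8→{q5}; union {q1, q2, q3, q4, q5, q7, q8}; ε-closure = {q0, q1, q2, q3, q4, q5, q7, q8}.
Read 'b': q0→{q7}, q1→∅, q2→{q7}, q3→{q0, q8}, q4→{q1}, q5→{q2, q3}, q7→{q0, q8}, q8→{q6}; now {q0, q1, q2, q3, q6, q7, q8}.
Read 'b': q0→{q7}, q1→∅, q2→{q7}, q3→{q0, q8}, q6→{q0}, q7→{q0, q8}, q8→{q6}; now {q0, q6, q7, q8}.
Read 'c': q0→{q0, q3, q6}, q6→{q2, q7}, q7→∅, q8→{q0, q6, q8}; union {q0, q2, q3, q6, q7, q8}; ε-closure = {q0, q1, q2, q3, q6, q7, q8}.

{q0, q1, q2, q3, q6, q7, q8}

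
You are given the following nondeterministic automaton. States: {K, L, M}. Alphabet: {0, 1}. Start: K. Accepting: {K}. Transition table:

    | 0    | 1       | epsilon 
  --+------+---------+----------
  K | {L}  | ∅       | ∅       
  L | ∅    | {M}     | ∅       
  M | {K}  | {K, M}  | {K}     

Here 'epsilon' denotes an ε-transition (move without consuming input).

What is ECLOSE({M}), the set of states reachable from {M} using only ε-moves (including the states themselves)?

{K, M}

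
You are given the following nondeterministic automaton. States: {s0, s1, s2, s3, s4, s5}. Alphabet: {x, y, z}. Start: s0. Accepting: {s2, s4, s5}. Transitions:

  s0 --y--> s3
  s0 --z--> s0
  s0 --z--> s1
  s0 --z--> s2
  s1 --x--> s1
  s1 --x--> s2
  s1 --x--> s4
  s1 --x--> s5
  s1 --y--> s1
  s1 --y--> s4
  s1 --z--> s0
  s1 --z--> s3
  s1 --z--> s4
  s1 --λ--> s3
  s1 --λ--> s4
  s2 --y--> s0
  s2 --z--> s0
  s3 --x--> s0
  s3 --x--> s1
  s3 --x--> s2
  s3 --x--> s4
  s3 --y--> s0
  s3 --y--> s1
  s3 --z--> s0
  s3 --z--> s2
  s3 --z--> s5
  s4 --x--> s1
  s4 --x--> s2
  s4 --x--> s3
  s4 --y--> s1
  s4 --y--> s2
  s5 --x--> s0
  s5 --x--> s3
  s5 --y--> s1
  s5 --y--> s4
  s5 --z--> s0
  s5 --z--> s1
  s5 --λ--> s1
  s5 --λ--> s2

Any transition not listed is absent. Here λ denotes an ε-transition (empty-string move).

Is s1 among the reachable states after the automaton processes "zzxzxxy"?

Yes

Start in {s0}.
Read 'z': s0→{s0, s1, s2}; union {s0, s1, s2}; ε-closure = {s0, s1, s2, s3, s4}.
Read 'z': s0→{s0, s1, s2}, s1→{s0, s3, s4}, s2→{s0}, s3→{s0, s2, s5}, s4→∅; now {s0, s1, s2, s3, s4, s5}.
Read 'x': s0→∅, s1→{s1, s2, s4, s5}, s2→∅, s3→{s0, s1, s2, s4}, s4→{s1, s2, s3}, s5→{s0, s3}; now {s0, s1, s2, s3, s4, s5}.
Read 'z': s0→{s0, s1, s2}, s1→{s0, s3, s4}, s2→{s0}, s3→{s0, s2, s5}, s4→∅, s5→{s0, s1}; now {s0, s1, s2, s3, s4, s5}.
Read 'x': s0→∅, s1→{s1, s2, s4, s5}, s2→∅, s3→{s0, s1, s2, s4}, s4→{s1, s2, s3}, s5→{s0, s3}; now {s0, s1, s2, s3, s4, s5}.
Read 'x': s0→∅, s1→{s1, s2, s4, s5}, s2→∅, s3→{s0, s1, s2, s4}, s4→{s1, s2, s3}, s5→{s0, s3}; now {s0, s1, s2, s3, s4, s5}.
Read 'y': s0→{s3}, s1→{s1, s4}, s2→{s0}, s3→{s0, s1}, s4→{s1, s2}, s5→{s1, s4}; now {s0, s1, s2, s3, s4}.
State s1 is in {s0, s1, s2, s3, s4}.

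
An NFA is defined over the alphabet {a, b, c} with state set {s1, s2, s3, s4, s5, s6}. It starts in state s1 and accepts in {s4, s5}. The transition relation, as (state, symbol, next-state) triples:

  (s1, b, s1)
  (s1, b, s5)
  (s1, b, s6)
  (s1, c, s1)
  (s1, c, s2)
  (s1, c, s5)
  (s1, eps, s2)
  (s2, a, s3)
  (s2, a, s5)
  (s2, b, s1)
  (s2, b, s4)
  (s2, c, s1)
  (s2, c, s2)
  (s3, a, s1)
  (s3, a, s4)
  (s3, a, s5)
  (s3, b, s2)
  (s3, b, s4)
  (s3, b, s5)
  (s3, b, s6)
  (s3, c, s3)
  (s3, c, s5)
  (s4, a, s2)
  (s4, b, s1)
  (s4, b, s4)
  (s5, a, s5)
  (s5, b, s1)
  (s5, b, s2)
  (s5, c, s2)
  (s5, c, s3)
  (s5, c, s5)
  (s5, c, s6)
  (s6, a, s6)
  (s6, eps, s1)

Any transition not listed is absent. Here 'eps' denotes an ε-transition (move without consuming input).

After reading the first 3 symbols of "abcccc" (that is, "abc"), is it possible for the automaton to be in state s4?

Start: ε-closure({s1}) = {s1, s2}.
Read 'a': {s1, s2} → {s3, s5}.
Read 'b': {s3, s5} → {s1, s2, s4, s5, s6}.
Read 'c': {s1, s2, s4, s5, s6} → {s1, s2, s3, s5, s6}.
State s4 is not in {s1, s2, s3, s5, s6}.

No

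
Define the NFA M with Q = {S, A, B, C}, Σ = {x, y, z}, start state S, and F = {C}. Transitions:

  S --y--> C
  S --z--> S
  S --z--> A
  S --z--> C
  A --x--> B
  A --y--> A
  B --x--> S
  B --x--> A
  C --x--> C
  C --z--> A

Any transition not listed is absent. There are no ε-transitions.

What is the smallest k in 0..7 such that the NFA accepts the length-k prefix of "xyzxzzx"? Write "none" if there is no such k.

Start in {S}.
Read 'x': {S} → ∅.
The set is empty and remains empty for the remaining 6 symbols.
No reachable set along the way intersects F.

none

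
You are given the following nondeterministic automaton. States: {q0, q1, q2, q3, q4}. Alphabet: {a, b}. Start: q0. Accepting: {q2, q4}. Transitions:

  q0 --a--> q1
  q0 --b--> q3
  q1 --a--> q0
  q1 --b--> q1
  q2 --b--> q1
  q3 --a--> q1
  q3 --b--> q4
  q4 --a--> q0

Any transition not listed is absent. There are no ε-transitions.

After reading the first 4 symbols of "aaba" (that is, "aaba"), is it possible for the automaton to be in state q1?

Yes

Start in {q0}.
Read 'a': {q0} → {q1}.
Read 'a': {q1} → {q0}.
Read 'b': {q0} → {q3}.
Read 'a': {q3} → {q1}.
State q1 is in {q1}.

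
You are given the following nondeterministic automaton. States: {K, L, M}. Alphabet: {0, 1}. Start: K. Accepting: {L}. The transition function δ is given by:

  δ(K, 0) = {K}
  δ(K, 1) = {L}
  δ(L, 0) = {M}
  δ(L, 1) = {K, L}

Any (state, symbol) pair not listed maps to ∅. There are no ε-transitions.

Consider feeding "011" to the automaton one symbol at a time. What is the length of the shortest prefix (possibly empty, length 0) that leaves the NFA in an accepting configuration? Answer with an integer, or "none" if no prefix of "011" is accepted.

Start in {K}.
Read '0': K→{K}; now {K}.
Read '1': K→{L}; now {L}.
None of the earlier sets intersect F, but {L} does.

2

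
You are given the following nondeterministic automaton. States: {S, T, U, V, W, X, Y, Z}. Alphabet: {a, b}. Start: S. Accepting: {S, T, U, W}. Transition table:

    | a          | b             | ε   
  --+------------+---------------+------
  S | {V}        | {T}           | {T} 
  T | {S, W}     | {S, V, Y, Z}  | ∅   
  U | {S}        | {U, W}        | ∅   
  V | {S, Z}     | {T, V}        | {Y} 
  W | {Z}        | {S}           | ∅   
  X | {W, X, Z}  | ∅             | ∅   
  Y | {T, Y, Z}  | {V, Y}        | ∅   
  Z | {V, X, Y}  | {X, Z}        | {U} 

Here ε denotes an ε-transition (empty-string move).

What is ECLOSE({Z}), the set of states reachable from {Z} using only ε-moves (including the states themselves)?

Begin with {Z}.
ε-move Z → U; add U.

{U, Z}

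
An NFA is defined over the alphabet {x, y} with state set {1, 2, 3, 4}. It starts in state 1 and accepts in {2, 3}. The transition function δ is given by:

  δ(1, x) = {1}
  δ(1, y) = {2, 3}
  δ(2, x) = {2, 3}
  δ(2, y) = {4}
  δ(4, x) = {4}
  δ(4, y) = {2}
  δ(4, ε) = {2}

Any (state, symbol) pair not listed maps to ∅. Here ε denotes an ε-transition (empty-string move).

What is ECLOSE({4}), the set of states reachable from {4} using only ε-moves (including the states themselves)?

{2, 4}

Begin with {4}.
ε-move 4 → 2; add 2.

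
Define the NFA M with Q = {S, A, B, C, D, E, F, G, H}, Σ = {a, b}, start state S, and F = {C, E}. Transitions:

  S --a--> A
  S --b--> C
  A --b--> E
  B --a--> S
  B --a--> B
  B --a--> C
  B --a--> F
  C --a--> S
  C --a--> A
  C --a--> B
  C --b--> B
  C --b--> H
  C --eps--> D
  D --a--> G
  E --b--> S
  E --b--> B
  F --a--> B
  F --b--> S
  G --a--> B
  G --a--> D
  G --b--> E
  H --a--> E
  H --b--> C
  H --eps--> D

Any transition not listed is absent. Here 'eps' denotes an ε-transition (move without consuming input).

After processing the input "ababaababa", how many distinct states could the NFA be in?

0

Start in {S}.
Read 'a': {S} → {A}.
Read 'b': {A} → {E}.
Read 'a': {E} → ∅.
The set is empty and remains empty for the remaining 7 symbols.
That set has 0 states.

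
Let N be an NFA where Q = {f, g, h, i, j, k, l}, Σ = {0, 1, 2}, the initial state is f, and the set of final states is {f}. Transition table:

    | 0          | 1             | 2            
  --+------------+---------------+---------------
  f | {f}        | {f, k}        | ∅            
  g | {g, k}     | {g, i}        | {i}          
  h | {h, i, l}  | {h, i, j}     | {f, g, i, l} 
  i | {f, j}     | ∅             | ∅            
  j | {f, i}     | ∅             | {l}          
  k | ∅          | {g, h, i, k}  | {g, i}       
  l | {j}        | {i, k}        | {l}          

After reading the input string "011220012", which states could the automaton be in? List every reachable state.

Start in {f}.
Read '0': f→{f}; now {f}.
Read '1': f→{f, k}; now {f, k}.
Read '1': f→{f, k}, k→{g, h, i, k}; now {f, g, h, i, k}.
Read '2': f→∅, g→{i}, h→{f, g, i, l}, i→∅, k→{g, i}; now {f, g, i, l}.
Read '2': f→∅, g→{i}, i→∅, l→{l}; now {i, l}.
Read '0': i→{f, j}, l→{j}; now {f, j}.
Read '0': f→{f}, j→{f, i}; now {f, i}.
Read '1': f→{f, k}, i→∅; now {f, k}.
Read '2': f→∅, k→{g, i}; now {g, i}.

{g, i}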